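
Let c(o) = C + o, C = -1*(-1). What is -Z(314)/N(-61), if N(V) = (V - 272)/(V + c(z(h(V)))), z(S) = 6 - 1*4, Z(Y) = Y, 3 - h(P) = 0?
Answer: -18212/333 ≈ -54.691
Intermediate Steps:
C = 1
h(P) = 3 (h(P) = 3 - 1*0 = 3 + 0 = 3)
z(S) = 2 (z(S) = 6 - 4 = 2)
c(o) = 1 + o
N(V) = (-272 + V)/(3 + V) (N(V) = (V - 272)/(V + (1 + 2)) = (-272 + V)/(V + 3) = (-272 + V)/(3 + V))
-Z(314)/N(-61) = -314/((-272 - 61)/(3 - 61)) = -314/(-333/(-58)) = -314/((-1/58*(-333))) = -314/333/58 = -314*58/333 = -1*18212/333 = -18212/333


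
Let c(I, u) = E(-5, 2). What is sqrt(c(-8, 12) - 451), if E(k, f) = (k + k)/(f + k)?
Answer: I*sqrt(4029)/3 ≈ 21.158*I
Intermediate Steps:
E(k, f) = 2*k/(f + k) (E(k, f) = (2*k)/(f + k) = 2*k/(f + k))
c(I, u) = 10/3 (c(I, u) = 2*(-5)/(2 - 5) = 2*(-5)/(-3) = 2*(-5)*(-1/3) = 10/3)
sqrt(c(-8, 12) - 451) = sqrt(10/3 - 451) = sqrt(-1343/3) = I*sqrt(4029)/3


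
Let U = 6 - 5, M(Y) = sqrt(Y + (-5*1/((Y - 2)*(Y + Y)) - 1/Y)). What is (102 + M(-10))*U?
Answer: 102 + I*sqrt(35715)/60 ≈ 102.0 + 3.1497*I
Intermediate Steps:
M(Y) = sqrt(Y - 1/Y - 5/(2*Y*(-2 + Y))) (M(Y) = sqrt(Y + (-5*1/(2*Y*(-2 + Y)) - 1/Y)) = sqrt(Y + (-5/(2*Y*(-2 + Y)) - 1/Y)) = sqrt(Y + (-1/Y - 5/(2*Y*(-2 + Y)))) = sqrt(Y - 1/Y - 5/(2*Y*(-2 + Y))))
U = 1
(102 + M(-10))*U = (102 + sqrt(-4/(-2 - 10) - 2/(-2 - 10)**2 + 4*(-10) + 4/(-10*(-2 - 10)**2))/2)*1 = (102 + sqrt(-4/(-12) - 2/(-12)**2 - 40 + 4*(-1/10)/(-12)**2)/2)*1 = (102 + sqrt(-4*(-1/12) - 2*1/144 - 40 + 4*(-1/10)*(1/144))/2)*1 = (102 + sqrt(1/3 - 1/72 - 40 - 1/360)/2)*1 = (102 + sqrt(-2381/60)/2)*1 = (102 + (I*sqrt(35715)/30)/2)*1 = (102 + I*sqrt(35715)/60)*1 = 102 + I*sqrt(35715)/60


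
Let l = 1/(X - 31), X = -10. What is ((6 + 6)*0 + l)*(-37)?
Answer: 37/41 ≈ 0.90244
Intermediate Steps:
l = -1/41 (l = 1/(-10 - 31) = 1/(-41) = -1/41 ≈ -0.024390)
((6 + 6)*0 + l)*(-37) = ((6 + 6)*0 - 1/41)*(-37) = (12*0 - 1/41)*(-37) = (0 - 1/41)*(-37) = -1/41*(-37) = 37/41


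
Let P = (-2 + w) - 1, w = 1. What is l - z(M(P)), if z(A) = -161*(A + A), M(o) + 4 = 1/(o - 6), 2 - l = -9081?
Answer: 31019/4 ≈ 7754.8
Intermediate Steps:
l = 9083 (l = 2 - 1*(-9081) = 2 + 9081 = 9083)
P = -2 (P = (-2 + 1) - 1 = -1 - 1 = -2)
M(o) = -4 + 1/(-6 + o) (M(o) = -4 + 1/(o - 6) = -4 + 1/(-6 + o))
z(A) = -322*A
l - z(M(P)) = 9083 - (-322)*(25 - 4*(-2))/(-6 - 2) = 9083 - (-322)*(25 + 8)/(-8) = 9083 - (-322)*(-⅛*33) = 9083 - (-322)*(-33)/8 = 9083 - 1*5313/4 = 9083 - 5313/4 = 31019/4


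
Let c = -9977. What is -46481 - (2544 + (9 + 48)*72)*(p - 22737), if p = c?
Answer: 217436191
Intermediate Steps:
p = -9977
-46481 - (2544 + (9 + 48)*72)*(p - 22737) = -46481 - (2544 + (9 + 48)*72)*(-9977 - 22737) = -46481 - (2544 + 57*72)*(-32714) = -46481 - (2544 + 4104)*(-32714) = -46481 - 6648*(-32714) = -46481 - 1*(-217482672) = -46481 + 217482672 = 217436191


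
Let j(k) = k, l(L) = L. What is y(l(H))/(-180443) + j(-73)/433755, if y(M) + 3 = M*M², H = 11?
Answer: -589198979/78268053465 ≈ -0.0075280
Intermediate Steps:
y(M) = -3 + M³ (y(M) = -3 + M*M² = -3 + M³)
y(l(H))/(-180443) + j(-73)/433755 = (-3 + 11³)/(-180443) - 73/433755 = (-3 + 1331)*(-1/180443) - 73*1/433755 = 1328*(-1/180443) - 73/433755 = -1328/180443 - 73/433755 = -589198979/78268053465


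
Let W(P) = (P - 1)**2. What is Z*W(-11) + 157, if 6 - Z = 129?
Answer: -17555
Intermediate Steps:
W(P) = (-1 + P)**2
Z = -123 (Z = 6 - 1*129 = 6 - 129 = -123)
Z*W(-11) + 157 = -123*(-1 - 11)**2 + 157 = -123*(-12)**2 + 157 = -123*144 + 157 = -17712 + 157 = -17555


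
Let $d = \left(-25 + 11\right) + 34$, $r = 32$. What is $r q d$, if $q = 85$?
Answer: $54400$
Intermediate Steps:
$d = 20$ ($d = -14 + 34 = 20$)
$r q d = 32 \cdot 85 \cdot 20 = 2720 \cdot 20 = 54400$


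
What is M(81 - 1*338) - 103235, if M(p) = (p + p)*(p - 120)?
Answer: 90543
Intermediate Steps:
M(p) = 2*p*(-120 + p) (M(p) = (2*p)*(-120 + p) = 2*p*(-120 + p))
M(81 - 1*338) - 103235 = 2*(81 - 1*338)*(-120 + (81 - 1*338)) - 103235 = 2*(81 - 338)*(-120 + (81 - 338)) - 103235 = 2*(-257)*(-120 - 257) - 103235 = 2*(-257)*(-377) - 103235 = 193778 - 103235 = 90543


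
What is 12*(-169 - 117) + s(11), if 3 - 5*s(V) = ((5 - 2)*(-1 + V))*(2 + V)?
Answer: -17547/5 ≈ -3509.4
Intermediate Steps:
s(V) = 3/5 - (-3 + 3*V)*(2 + V)/5 (s(V) = 3/5 - (5 - 2)*(-1 + V)*(2 + V)/5 = 3/5 - 3*(-1 + V)*(2 + V)/5 = 3/5 - (-3 + 3*V)*(2 + V)/5)
12*(-169 - 117) + s(11) = 12*(-169 - 117) + (9/5 - 3/5*11 - 3/5*11**2) = 12*(-286) + (9/5 - 33/5 - 3/5*121) = -3432 + (9/5 - 33/5 - 363/5) = -3432 - 387/5 = -17547/5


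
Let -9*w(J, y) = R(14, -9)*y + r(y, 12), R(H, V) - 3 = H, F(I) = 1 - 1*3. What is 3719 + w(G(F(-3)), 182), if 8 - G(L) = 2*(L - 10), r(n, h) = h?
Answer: 30365/9 ≈ 3373.9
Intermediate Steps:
F(I) = -2 (F(I) = 1 - 3 = -2)
G(L) = 28 - 2*L (G(L) = 8 - 2*(L - 10) = 8 - 2*(-10 + L) = 8 - (-20 + 2*L) = 8 + (20 - 2*L) = 28 - 2*L)
R(H, V) = 3 + H
w(J, y) = -4/3 - 17*y/9 (w(J, y) = -((3 + 14)*y + 12)/9 = -(17*y + 12)/9 = -(12 + 17*y)/9 = -4/3 - 17*y/9)
3719 + w(G(F(-3)), 182) = 3719 + (-4/3 - 17/9*182) = 3719 + (-4/3 - 3094/9) = 3719 - 3106/9 = 30365/9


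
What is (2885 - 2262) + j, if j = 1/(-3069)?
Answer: 1911986/3069 ≈ 623.00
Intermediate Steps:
j = -1/3069 ≈ -0.00032584
(2885 - 2262) + j = (2885 - 2262) - 1/3069 = 623 - 1/3069 = 1911986/3069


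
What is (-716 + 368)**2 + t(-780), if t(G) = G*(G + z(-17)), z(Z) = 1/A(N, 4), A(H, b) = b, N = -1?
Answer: 729309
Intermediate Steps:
z(Z) = 1/4
t(G) = G*(1/4 + G) (t(G) = G*(G + 1/4) = G*(1/4 + G))
(-716 + 368)**2 + t(-780) = (-716 + 368)**2 - 780*(1/4 - 780) = (-348)**2 - 780*(-3119/4) = 121104 + 608205 = 729309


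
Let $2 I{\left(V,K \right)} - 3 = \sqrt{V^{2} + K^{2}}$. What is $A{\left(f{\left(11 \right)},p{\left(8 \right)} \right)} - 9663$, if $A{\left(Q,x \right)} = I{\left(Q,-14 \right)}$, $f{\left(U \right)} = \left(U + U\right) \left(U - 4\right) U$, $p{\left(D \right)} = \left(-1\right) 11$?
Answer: $- \frac{19323}{2} + 7 \sqrt{14642} \approx -8814.5$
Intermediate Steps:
$p{\left(D \right)} = -11$
$f{\left(U \right)} = 2 U^{2} \left(-4 + U\right)$ ($f{\left(U \right)} = 2 U \left(-4 + U\right) U = 2 U^{2} \left(-4 + U\right)$)
$I{\left(V,K \right)} = \frac{3}{2} + \frac{\sqrt{K^{2} + V^{2}}}{2}$ ($I{\left(V,K \right)} = \frac{3}{2} + \frac{\sqrt{V^{2} + K^{2}}}{2} = \frac{3}{2} + \frac{\sqrt{K^{2} + V^{2}}}{2}$)
$A{\left(Q,x \right)} = \frac{3}{2} + \frac{\sqrt{196 + Q^{2}}}{2}$ ($A{\left(Q,x \right)} = \frac{3}{2} + \frac{\sqrt{\left(-14\right)^{2} + Q^{2}}}{2} = \frac{3}{2} + \frac{\sqrt{196 + Q^{2}}}{2}$)
$A{\left(f{\left(11 \right)},p{\left(8 \right)} \right)} - 9663 = \left(\frac{3}{2} + \frac{\sqrt{196 + \left(2 \cdot 11^{2} \left(-4 + 11\right)\right)^{2}}}{2}\right) - 9663 = \left(\frac{3}{2} + \frac{\sqrt{196 + \left(2 \cdot 121 \cdot 7\right)^{2}}}{2}\right) - 9663 = \left(\frac{3}{2} + \frac{\sqrt{196 + 1694^{2}}}{2}\right) - 9663 = \left(\frac{3}{2} + \frac{\sqrt{196 + 2869636}}{2}\right) - 9663 = \left(\frac{3}{2} + \frac{\sqrt{2869832}}{2}\right) - 9663 = \left(\frac{3}{2} + \frac{14 \sqrt{14642}}{2}\right) - 9663 = \left(\frac{3}{2} + 7 \sqrt{14642}\right) - 9663 = - \frac{19323}{2} + 7 \sqrt{14642}$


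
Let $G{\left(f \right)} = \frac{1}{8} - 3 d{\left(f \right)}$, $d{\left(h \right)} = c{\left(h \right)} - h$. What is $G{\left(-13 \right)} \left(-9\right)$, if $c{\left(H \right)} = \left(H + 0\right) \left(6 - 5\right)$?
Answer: $- \frac{9}{8} \approx -1.125$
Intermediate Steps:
$c{\left(H \right)} = H$ ($c{\left(H \right)} = H 1 = H$)
$d{\left(h \right)} = 0$ ($d{\left(h \right)} = h - h = 0$)
$G{\left(f \right)} = \frac{1}{8}$ ($G{\left(f \right)} = \frac{1}{8} - 3 \cdot 0 = \frac{1}{8} - 0 = \frac{1}{8} + 0 = \frac{1}{8}$)
$G{\left(-13 \right)} \left(-9\right) = \frac{1}{8} \left(-9\right) = - \frac{9}{8}$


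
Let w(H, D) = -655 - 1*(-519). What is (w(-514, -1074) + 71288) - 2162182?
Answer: -2091030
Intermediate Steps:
w(H, D) = -136 (w(H, D) = -655 + 519 = -136)
(w(-514, -1074) + 71288) - 2162182 = (-136 + 71288) - 2162182 = 71152 - 2162182 = -2091030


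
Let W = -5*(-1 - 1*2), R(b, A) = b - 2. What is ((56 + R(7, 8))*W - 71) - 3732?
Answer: -2888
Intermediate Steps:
R(b, A) = -2 + b
W = 15 (W = -5*(-1 - 2) = -5*(-3) = 15)
((56 + R(7, 8))*W - 71) - 3732 = ((56 + (-2 + 7))*15 - 71) - 3732 = ((56 + 5)*15 - 71) - 3732 = (61*15 - 71) - 3732 = (915 - 71) - 3732 = 844 - 3732 = -2888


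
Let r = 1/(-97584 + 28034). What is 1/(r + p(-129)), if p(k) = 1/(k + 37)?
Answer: -3199300/34821 ≈ -91.878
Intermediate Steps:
p(k) = 1/(37 + k)
r = -1/69550 (r = 1/(-69550) = -1/69550 ≈ -1.4378e-5)
1/(r + p(-129)) = 1/(-1/69550 + 1/(37 - 129)) = 1/(-1/69550 + 1/(-92)) = 1/(-1/69550 - 1/92) = 1/(-34821/3199300) = -3199300/34821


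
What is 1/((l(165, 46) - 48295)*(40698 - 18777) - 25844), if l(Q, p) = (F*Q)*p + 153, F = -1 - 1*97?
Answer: -1/17360624846 ≈ -5.7602e-11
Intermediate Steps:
F = -98 (F = -1 - 97 = -98)
l(Q, p) = 153 - 98*Q*p (l(Q, p) = (-98*Q)*p + 153 = -98*Q*p + 153 = 153 - 98*Q*p)
1/((l(165, 46) - 48295)*(40698 - 18777) - 25844) = 1/(((153 - 98*165*46) - 48295)*(40698 - 18777) - 25844) = 1/(((153 - 743820) - 48295)*21921 - 25844) = 1/((-743667 - 48295)*21921 - 25844) = 1/(-791962*21921 - 25844) = 1/(-17360599002 - 25844) = 1/(-17360624846) = -1/17360624846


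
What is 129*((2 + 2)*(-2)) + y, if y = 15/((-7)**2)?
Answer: -50553/49 ≈ -1031.7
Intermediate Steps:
y = 15/49 ≈ 0.30612
129*((2 + 2)*(-2)) + y = 129*((2 + 2)*(-2)) + 15/49 = 129*(4*(-2)) + 15/49 = 129*(-8) + 15/49 = -1032 + 15/49 = -50553/49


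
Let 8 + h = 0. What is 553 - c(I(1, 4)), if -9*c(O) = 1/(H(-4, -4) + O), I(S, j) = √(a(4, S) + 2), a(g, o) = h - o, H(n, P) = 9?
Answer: 48665/88 - I*√7/792 ≈ 553.01 - 0.0033406*I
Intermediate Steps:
h = -8 (h = -8 + 0 = -8)
a(g, o) = -8 - o
I(S, j) = √(-6 - S) (I(S, j) = √((-8 - S) + 2) = √(-6 - S))
c(O) = -1/(9*(9 + O))
553 - c(I(1, 4)) = 553 - (-1)/(81 + 9*√(-6 - 1*1)) = 553 - (-1)/(81 + 9*√(-6 - 1)) = 553 - (-1)/(81 + 9*√(-7)) = 553 - (-1)/(81 + 9*(I*√7)) = 553 - (-1)/(81 + 9*I*√7) = 553 + 1/(81 + 9*I*√7)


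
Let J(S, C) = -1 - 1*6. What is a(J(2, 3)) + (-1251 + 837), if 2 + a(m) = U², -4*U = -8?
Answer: -412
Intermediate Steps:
U = 2 (U = -¼*(-8) = 2)
J(S, C) = -7 (J(S, C) = -1 - 6 = -7)
a(m) = 2 (a(m) = -2 + 2² = -2 + 4 = 2)
a(J(2, 3)) + (-1251 + 837) = 2 + (-1251 + 837) = 2 - 414 = -412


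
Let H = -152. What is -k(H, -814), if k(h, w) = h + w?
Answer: 966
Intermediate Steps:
-k(H, -814) = -(-152 - 814) = -1*(-966) = 966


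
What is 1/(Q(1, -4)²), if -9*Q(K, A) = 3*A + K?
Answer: 81/121 ≈ 0.66942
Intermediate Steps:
Q(K, A) = -A/3 - K/9 (Q(K, A) = -(3*A + K)/9 = -(K + 3*A)/9 = -A/3 - K/9)
1/(Q(1, -4)²) = 1/((-⅓*(-4) - ⅑*1)²) = 1/((4/3 - ⅑)²) = 1/((11/9)²) = 1/(121/81) = 81/121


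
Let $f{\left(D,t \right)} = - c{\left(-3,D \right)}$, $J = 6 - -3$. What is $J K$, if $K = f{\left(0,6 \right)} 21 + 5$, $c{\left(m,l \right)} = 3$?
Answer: $-522$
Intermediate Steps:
$J = 9$ ($J = 6 + 3 = 9$)
$f{\left(D,t \right)} = -3$ ($f{\left(D,t \right)} = \left(-1\right) 3 = -3$)
$K = -58$ ($K = \left(-3\right) 21 + 5 = -63 + 5 = -58$)
$J K = 9 \left(-58\right) = -522$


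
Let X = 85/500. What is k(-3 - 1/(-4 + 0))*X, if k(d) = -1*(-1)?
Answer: 17/100 ≈ 0.17000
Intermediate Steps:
k(d) = 1
X = 17/100 (X = 85*(1/500) = 17/100 ≈ 0.17000)
k(-3 - 1/(-4 + 0))*X = 1*(17/100) = 17/100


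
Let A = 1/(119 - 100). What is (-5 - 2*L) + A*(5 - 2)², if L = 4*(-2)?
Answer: 218/19 ≈ 11.474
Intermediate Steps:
L = -8
A = 1/19 ≈ 0.052632
(-5 - 2*L) + A*(5 - 2)² = (-5 - 2*(-8)) + (5 - 2)²/19 = (-5 + 16) + (1/19)*3² = 11 + (1/19)*9 = 11 + 9/19 = 218/19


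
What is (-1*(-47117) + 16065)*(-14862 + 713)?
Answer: -893962118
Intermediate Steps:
(-1*(-47117) + 16065)*(-14862 + 713) = (47117 + 16065)*(-14149) = 63182*(-14149) = -893962118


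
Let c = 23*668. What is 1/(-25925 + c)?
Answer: -1/10561 ≈ -9.4688e-5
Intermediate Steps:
c = 15364
1/(-25925 + c) = 1/(-25925 + 15364) = 1/(-10561) = -1/10561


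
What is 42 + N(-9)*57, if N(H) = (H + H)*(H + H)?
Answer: 18510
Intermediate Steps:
N(H) = 4*H² (N(H) = (2*H)*(2*H) = 4*H²)
42 + N(-9)*57 = 42 + (4*(-9)²)*57 = 42 + (4*81)*57 = 42 + 324*57 = 42 + 18468 = 18510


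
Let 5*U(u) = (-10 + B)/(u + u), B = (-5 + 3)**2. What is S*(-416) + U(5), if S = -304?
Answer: 3161597/25 ≈ 1.2646e+5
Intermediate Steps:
B = 4 (B = (-2)**2 = 4)
U(u) = -3/(5*u) (U(u) = ((-10 + 4)/(u + u))/5 = (-6*1/(2*u))/5 = (-3/u)/5 = -3/(5*u))
S*(-416) + U(5) = -304*(-416) - 3/5/5 = 126464 - 3/5*1/5 = 126464 - 3/25 = 3161597/25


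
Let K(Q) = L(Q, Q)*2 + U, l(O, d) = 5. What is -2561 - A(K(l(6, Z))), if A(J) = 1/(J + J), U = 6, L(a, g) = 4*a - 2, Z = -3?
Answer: -215125/84 ≈ -2561.0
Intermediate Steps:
L(a, g) = -2 + 4*a
K(Q) = 2 + 8*Q (K(Q) = (-2 + 4*Q)*2 + 6 = (-4 + 8*Q) + 6 = 2 + 8*Q)
A(J) = 1/(2*J)
-2561 - A(K(l(6, Z))) = -2561 - 1/(2*(2 + 8*5)) = -2561 - 1/(2*(2 + 40)) = -2561 - 1/(2*42) = -2561 - 1*1/84 = -2561 - 1/84 = -215125/84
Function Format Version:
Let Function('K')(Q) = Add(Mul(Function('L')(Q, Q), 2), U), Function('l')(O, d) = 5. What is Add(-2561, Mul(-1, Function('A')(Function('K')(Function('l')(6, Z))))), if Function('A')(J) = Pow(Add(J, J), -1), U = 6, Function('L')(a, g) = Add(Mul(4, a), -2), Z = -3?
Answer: Rational(-215125, 84) ≈ -2561.0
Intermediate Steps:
Function('L')(a, g) = Add(-2, Mul(4, a))
Function('K')(Q) = Add(2, Mul(8, Q)) (Function('K')(Q) = Add(Mul(Add(-2, Mul(4, Q)), 2), 6) = Add(Add(-4, Mul(8, Q)), 6) = Add(2, Mul(8, Q)))
Function('A')(J) = Mul(Rational(1, 2), Pow(J, -1)) (Function('A')(J) = Pow(Mul(2, J), -1) = Mul(Rational(1, 2), Pow(J, -1)))
Add(-2561, Mul(-1, Function('A')(Function('K')(Function('l')(6, Z))))) = Add(-2561, Mul(-1, Mul(Rational(1, 2), Pow(Add(2, Mul(8, 5)), -1)))) = Add(-2561, Mul(-1, Mul(Rational(1, 2), Pow(Add(2, 40), -1)))) = Add(-2561, Mul(-1, Mul(Rational(1, 2), Pow(42, -1)))) = Add(-2561, Mul(-1, Mul(Rational(1, 2), Rational(1, 42)))) = Add(-2561, Mul(-1, Rational(1, 84))) = Add(-2561, Rational(-1, 84)) = Rational(-215125, 84)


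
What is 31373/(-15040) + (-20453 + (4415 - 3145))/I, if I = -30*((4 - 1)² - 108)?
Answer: -38169013/4466880 ≈ -8.5449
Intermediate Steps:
I = 2970 (I = -30*(3² - 108) = -30*(9 - 108) = -30*(-99) = 2970)
31373/(-15040) + (-20453 + (4415 - 3145))/I = 31373/(-15040) + (-20453 + (4415 - 3145))/2970 = 31373*(-1/15040) + (-20453 + 1270)*(1/2970) = -31373/15040 - 19183*1/2970 = -31373/15040 - 19183/2970 = -38169013/4466880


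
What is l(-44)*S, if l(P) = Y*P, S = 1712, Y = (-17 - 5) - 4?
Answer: 1958528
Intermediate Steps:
Y = -26 (Y = -22 - 4 = -26)
l(P) = -26*P
l(-44)*S = -26*(-44)*1712 = 1144*1712 = 1958528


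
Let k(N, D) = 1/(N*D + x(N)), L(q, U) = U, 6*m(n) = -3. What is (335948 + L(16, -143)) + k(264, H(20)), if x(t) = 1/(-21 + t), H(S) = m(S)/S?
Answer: 2691140055/8014 ≈ 3.3581e+5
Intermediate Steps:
m(n) = -½ (m(n) = (⅙)*(-3) = -½)
H(S) = -1/(2*S)
k(N, D) = 1/(1/(-21 + N) + D*N) (k(N, D) = 1/(N*D + 1/(-21 + N)) = 1/(D*N + 1/(-21 + N)) = 1/(1/(-21 + N) + D*N))
(335948 + L(16, -143)) + k(264, H(20)) = (335948 - 143) + (-21 + 264)/(1 - ½/20*264*(-21 + 264)) = 335805 + 243/(1 - ½*1/20*264*243) = 335805 + 243/(1 - 1/40*264*243) = 335805 + 243/(1 - 8019/5) = 335805 + 243/(-8014/5) = 335805 - 5/8014*243 = 335805 - 1215/8014 = 2691140055/8014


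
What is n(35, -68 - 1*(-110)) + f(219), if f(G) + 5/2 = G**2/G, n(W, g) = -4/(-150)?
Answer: 32479/150 ≈ 216.53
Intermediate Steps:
n(W, g) = 2/75 (n(W, g) = -4*(-1/150) = 2/75)
f(G) = -5/2 + G (f(G) = -5/2 + G**2/G = -5/2 + G)
n(35, -68 - 1*(-110)) + f(219) = 2/75 + (-5/2 + 219) = 2/75 + 433/2 = 32479/150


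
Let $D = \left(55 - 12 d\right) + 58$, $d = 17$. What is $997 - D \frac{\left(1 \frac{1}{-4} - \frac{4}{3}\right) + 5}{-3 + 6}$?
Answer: $\frac{39623}{36} \approx 1100.6$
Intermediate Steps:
$D = -91$ ($D = \left(55 - 204\right) + 58 = -149 + 58 = -91$)
$997 - D \frac{\left(1 \frac{1}{-4} - \frac{4}{3}\right) + 5}{-3 + 6} = 997 - - 91 \frac{\left(1 \frac{1}{-4} - \frac{4}{3}\right) + 5}{-3 + 6} = 997 - - 91 \frac{\left(1 \left(- \frac{1}{4}\right) - \frac{4}{3}\right) + 5}{3} = 997 - - 91 \left(\left(- \frac{1}{4} - \frac{4}{3}\right) + 5\right) \frac{1}{3} = 997 - - 91 \left(- \frac{19}{12} + 5\right) \frac{1}{3} = 997 - - 91 \cdot \frac{41}{12} \cdot \frac{1}{3} = 997 - \left(-91\right) \frac{41}{36} = 997 - - \frac{3731}{36} = 997 + \frac{3731}{36} = \frac{39623}{36}$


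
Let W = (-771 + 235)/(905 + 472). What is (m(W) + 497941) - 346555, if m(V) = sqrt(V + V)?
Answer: 151386 + 4*I*sqrt(1139)/153 ≈ 1.5139e+5 + 0.88233*I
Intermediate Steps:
W = -536/1377 ≈ -0.38925
m(V) = sqrt(2)*sqrt(V) (m(V) = sqrt(2*V) = sqrt(2)*sqrt(V))
(m(W) + 497941) - 346555 = (sqrt(2)*sqrt(-536/1377) + 497941) - 346555 = (sqrt(2)*(2*I*sqrt(2278)/153) + 497941) - 346555 = (4*I*sqrt(1139)/153 + 497941) - 346555 = (497941 + 4*I*sqrt(1139)/153) - 346555 = 151386 + 4*I*sqrt(1139)/153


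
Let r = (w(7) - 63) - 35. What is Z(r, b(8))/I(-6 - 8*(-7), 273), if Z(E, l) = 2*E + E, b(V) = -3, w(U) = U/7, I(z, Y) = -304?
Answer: 291/304 ≈ 0.95724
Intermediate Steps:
w(U) = U/7 (w(U) = U*(⅐) = U/7)
r = -97 (r = ((⅐)*7 - 63) - 35 = (1 - 63) - 35 = -62 - 35 = -97)
Z(E, l) = 3*E
Z(r, b(8))/I(-6 - 8*(-7), 273) = (3*(-97))/(-304) = -291*(-1/304) = 291/304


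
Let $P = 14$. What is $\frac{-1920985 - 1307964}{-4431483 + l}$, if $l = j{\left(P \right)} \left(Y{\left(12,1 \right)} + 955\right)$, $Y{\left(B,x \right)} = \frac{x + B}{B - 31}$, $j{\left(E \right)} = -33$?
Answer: $\frac{61350031}{84796533} \approx 0.7235$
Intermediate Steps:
$Y{\left(B,x \right)} = \frac{B + x}{-31 + B}$
$l = - \frac{598356}{19}$ ($l = - 33 \left(\frac{12 + 1}{-31 + 12} + 955\right) = - 33 \left(\frac{1}{-19} \cdot 13 + 955\right) = - 33 \left(\left(- \frac{1}{19}\right) 13 + 955\right) = - 33 \left(- \frac{13}{19} + 955\right) = \left(-33\right) \frac{18132}{19} = - \frac{598356}{19} \approx -31492.0$)
$\frac{-1920985 - 1307964}{-4431483 + l} = \frac{-1920985 - 1307964}{-4431483 - \frac{598356}{19}} = - \frac{3228949}{- \frac{84796533}{19}} = \left(-3228949\right) \left(- \frac{19}{84796533}\right) = \frac{61350031}{84796533}$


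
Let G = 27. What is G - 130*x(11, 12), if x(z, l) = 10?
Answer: -1273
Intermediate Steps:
G - 130*x(11, 12) = 27 - 130*10 = 27 - 1300 = -1273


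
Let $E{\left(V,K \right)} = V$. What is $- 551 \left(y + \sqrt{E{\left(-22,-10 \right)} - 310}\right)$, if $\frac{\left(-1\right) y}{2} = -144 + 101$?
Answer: $-47386 - 1102 i \sqrt{83} \approx -47386.0 - 10040.0 i$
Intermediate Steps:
$y = 86$ ($y = - 2 \left(-144 + 101\right) = \left(-2\right) \left(-43\right) = 86$)
$- 551 \left(y + \sqrt{E{\left(-22,-10 \right)} - 310}\right) = - 551 \left(86 + \sqrt{-22 - 310}\right) = - 551 \left(86 + \sqrt{-332}\right) = - 551 \left(86 + 2 i \sqrt{83}\right) = -47386 - 1102 i \sqrt{83}$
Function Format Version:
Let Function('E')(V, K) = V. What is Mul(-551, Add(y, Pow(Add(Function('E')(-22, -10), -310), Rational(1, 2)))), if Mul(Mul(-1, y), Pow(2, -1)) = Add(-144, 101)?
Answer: Add(-47386, Mul(-1102, I, Pow(83, Rational(1, 2)))) ≈ Add(-47386., Mul(-10040., I))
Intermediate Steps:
y = 86 (y = Mul(-2, Add(-144, 101)) = Mul(-2, -43) = 86)
Mul(-551, Add(y, Pow(Add(Function('E')(-22, -10), -310), Rational(1, 2)))) = Mul(-551, Add(86, Pow(Add(-22, -310), Rational(1, 2)))) = Mul(-551, Add(86, Pow(-332, Rational(1, 2)))) = Mul(-551, Add(86, Mul(2, I, Pow(83, Rational(1, 2))))) = Add(-47386, Mul(-1102, I, Pow(83, Rational(1, 2))))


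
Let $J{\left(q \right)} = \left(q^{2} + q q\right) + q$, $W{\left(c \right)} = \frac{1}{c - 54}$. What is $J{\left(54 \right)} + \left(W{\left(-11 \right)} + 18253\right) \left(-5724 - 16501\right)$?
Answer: $- \frac{5273667062}{13} \approx -4.0567 \cdot 10^{8}$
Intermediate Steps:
$W{\left(c \right)} = \frac{1}{-54 + c}$
$J{\left(q \right)} = q + 2 q^{2}$ ($J{\left(q \right)} = \left(q^{2} + q^{2}\right) + q = 2 q^{2} + q = q + 2 q^{2}$)
$J{\left(54 \right)} + \left(W{\left(-11 \right)} + 18253\right) \left(-5724 - 16501\right) = 54 \left(1 + 2 \cdot 54\right) + \left(\frac{1}{-54 - 11} + 18253\right) \left(-5724 - 16501\right) = 54 \left(1 + 108\right) + \left(\frac{1}{-65} + 18253\right) \left(-22225\right) = 54 \cdot 109 + \left(- \frac{1}{65} + 18253\right) \left(-22225\right) = 5886 + \frac{1186444}{65} \left(-22225\right) = 5886 - \frac{5273743580}{13} = - \frac{5273667062}{13}$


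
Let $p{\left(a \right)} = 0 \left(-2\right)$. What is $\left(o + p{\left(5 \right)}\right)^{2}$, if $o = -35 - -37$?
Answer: $4$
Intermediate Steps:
$o = 2$ ($o = -35 + 37 = 2$)
$p{\left(a \right)} = 0$
$\left(o + p{\left(5 \right)}\right)^{2} = \left(2 + 0\right)^{2} = 2^{2} = 4$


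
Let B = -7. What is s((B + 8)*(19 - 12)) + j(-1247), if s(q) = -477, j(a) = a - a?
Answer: -477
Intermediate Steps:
j(a) = 0
s((B + 8)*(19 - 12)) + j(-1247) = -477 + 0 = -477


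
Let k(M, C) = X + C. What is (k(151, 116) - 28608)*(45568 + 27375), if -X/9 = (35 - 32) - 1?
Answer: -2079604930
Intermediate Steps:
X = -18 (X = -9*((35 - 32) - 1) = -9*(3 - 1) = -9*2 = -18)
k(M, C) = -18 + C
(k(151, 116) - 28608)*(45568 + 27375) = ((-18 + 116) - 28608)*(45568 + 27375) = (98 - 28608)*72943 = -28510*72943 = -2079604930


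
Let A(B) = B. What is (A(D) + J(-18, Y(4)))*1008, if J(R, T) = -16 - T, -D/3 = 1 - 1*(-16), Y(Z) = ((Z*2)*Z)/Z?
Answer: -75600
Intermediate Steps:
Y(Z) = 2*Z (Y(Z) = ((2*Z)*Z)/Z = (2*Z²)/Z = 2*Z)
D = -51 (D = -3*(1 - 1*(-16)) = -3*(1 + 16) = -3*17 = -51)
(A(D) + J(-18, Y(4)))*1008 = (-51 + (-16 - 2*4))*1008 = (-51 + (-16 - 1*8))*1008 = (-51 + (-16 - 8))*1008 = (-51 - 24)*1008 = -75*1008 = -75600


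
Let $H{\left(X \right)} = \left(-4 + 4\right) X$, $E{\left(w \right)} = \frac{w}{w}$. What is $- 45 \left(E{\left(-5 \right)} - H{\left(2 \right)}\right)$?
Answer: $-45$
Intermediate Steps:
$E{\left(w \right)} = 1$
$H{\left(X \right)} = 0$ ($H{\left(X \right)} = 0 X = 0$)
$- 45 \left(E{\left(-5 \right)} - H{\left(2 \right)}\right) = - 45 \left(1 - 0\right) = - 45 \left(1 + 0\right) = \left(-45\right) 1 = -45$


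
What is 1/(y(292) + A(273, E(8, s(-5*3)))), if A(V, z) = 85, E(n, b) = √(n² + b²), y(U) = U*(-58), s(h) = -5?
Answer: -1/16851 ≈ -5.9344e-5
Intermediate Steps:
y(U) = -58*U
E(n, b) = √(b² + n²)
1/(y(292) + A(273, E(8, s(-5*3)))) = 1/(-58*292 + 85) = 1/(-16936 + 85) = 1/(-16851) = -1/16851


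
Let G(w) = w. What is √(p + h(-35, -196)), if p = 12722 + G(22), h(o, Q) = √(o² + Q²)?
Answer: √(12744 + 7*√809) ≈ 113.77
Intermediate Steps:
h(o, Q) = √(Q² + o²)
p = 12744 (p = 12722 + 22 = 12744)
√(p + h(-35, -196)) = √(12744 + √((-196)² + (-35)²)) = √(12744 + √(38416 + 1225)) = √(12744 + √39641) = √(12744 + 7*√809)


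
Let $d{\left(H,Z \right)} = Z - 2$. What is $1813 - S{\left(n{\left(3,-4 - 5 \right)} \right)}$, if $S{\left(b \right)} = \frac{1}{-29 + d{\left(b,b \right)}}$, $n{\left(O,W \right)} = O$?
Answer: $\frac{50765}{28} \approx 1813.0$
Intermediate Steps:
$d{\left(H,Z \right)} = -2 + Z$
$S{\left(b \right)} = \frac{1}{-31 + b}$ ($S{\left(b \right)} = \frac{1}{-29 + \left(-2 + b\right)} = \frac{1}{-31 + b}$)
$1813 - S{\left(n{\left(3,-4 - 5 \right)} \right)} = 1813 - \frac{1}{-31 + 3} = 1813 - \frac{1}{-28} = 1813 - - \frac{1}{28} = 1813 + \frac{1}{28} = \frac{50765}{28}$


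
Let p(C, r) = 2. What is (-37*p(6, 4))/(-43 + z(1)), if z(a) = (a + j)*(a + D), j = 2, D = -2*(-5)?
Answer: 37/5 ≈ 7.4000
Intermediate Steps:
D = 10
z(a) = (2 + a)*(10 + a) (z(a) = (a + 2)*(a + 10) = (2 + a)*(10 + a))
(-37*p(6, 4))/(-43 + z(1)) = (-37*2)/(-43 + (20 + 1² + 12*1)) = -74/(-43 + (20 + 1 + 12)) = -74/(-43 + 33) = -74/(-10) = -74*(-⅒) = 37/5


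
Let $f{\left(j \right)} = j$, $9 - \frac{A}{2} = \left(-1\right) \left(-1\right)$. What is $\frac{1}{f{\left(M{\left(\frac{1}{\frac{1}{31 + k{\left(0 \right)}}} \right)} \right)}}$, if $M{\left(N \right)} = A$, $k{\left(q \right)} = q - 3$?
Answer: $\frac{1}{16} \approx 0.0625$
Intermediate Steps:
$k{\left(q \right)} = -3 + q$
$A = 16$ ($A = 18 - 2 \left(\left(-1\right) \left(-1\right)\right) = 18 - 2 = 16$)
$M{\left(N \right)} = 16$
$\frac{1}{f{\left(M{\left(\frac{1}{\frac{1}{31 + k{\left(0 \right)}}} \right)} \right)}} = \frac{1}{16}$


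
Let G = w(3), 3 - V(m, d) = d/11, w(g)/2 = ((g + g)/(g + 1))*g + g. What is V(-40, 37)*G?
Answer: -60/11 ≈ -5.4545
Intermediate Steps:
w(g) = 2*g + 4*g**2/(1 + g) (w(g) = 2*(((g + g)/(g + 1))*g + g) = 2*(((2*g)/(1 + g))*g + g) = 2*((2*g/(1 + g))*g + g) = 2*(2*g**2/(1 + g) + g) = 2*(g + 2*g**2/(1 + g)) = 2*g + 4*g**2/(1 + g))
V(m, d) = 3 - d/11
G = 15 (G = 2*3*(1 + 3*3)/(1 + 3) = 2*3*(1 + 9)/4 = 2*3*(1/4)*10 = 15)
V(-40, 37)*G = (3 - 1/11*37)*15 = (3 - 37/11)*15 = -4/11*15 = -60/11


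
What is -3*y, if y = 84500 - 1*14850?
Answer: -208950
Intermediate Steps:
y = 69650 (y = 84500 - 14850 = 69650)
-3*y = -3*69650 = -208950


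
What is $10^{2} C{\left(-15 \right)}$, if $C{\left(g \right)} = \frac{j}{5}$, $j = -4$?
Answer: $-80$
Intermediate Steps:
$C{\left(g \right)} = - \frac{4}{5}$
$10^{2} C{\left(-15 \right)} = 10^{2} \left(- \frac{4}{5}\right) = 100 \left(- \frac{4}{5}\right) = -80$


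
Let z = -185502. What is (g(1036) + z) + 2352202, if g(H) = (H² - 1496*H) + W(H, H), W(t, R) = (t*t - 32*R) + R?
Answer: 2731320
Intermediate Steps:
W(t, R) = t² - 31*R (W(t, R) = (t² - 32*R) + R = t² - 31*R)
g(H) = -1527*H + 2*H² (g(H) = (H² - 1496*H) + (H² - 31*H) = -1527*H + 2*H²)
(g(1036) + z) + 2352202 = (1036*(-1527 + 2*1036) - 185502) + 2352202 = (1036*(-1527 + 2072) - 185502) + 2352202 = (1036*545 - 185502) + 2352202 = (564620 - 185502) + 2352202 = 379118 + 2352202 = 2731320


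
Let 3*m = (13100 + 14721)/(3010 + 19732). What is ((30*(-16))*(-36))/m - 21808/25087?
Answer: 29575593518992/697945427 ≈ 42375.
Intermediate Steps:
m = 27821/68226 (m = ((13100 + 14721)/(3010 + 19732))/3 = (27821/22742)/3 = (27821*(1/22742))/3 = (⅓)*(27821/22742) = 27821/68226 ≈ 0.40778)
((30*(-16))*(-36))/m - 21808/25087 = ((30*(-16))*(-36))/(27821/68226) - 21808/25087 = -480*(-36)*(68226/27821) - 21808*1/25087 = 17280*(68226/27821) - 21808/25087 = 1178945280/27821 - 21808/25087 = 29575593518992/697945427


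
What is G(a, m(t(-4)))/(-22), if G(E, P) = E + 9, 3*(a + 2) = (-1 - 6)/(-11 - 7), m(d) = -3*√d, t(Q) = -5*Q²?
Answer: -35/108 ≈ -0.32407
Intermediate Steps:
a = -101/54 (a = -2 + ((-1 - 6)/(-11 - 7))/3 = -2 + (-7/(-18))/3 = -2 + (-7*(-1/18))/3 = -2 + (⅓)*(7/18) = -2 + 7/54 = -101/54 ≈ -1.8704)
G(E, P) = 9 + E
G(a, m(t(-4)))/(-22) = (9 - 101/54)/(-22) = (385/54)*(-1/22) = -35/108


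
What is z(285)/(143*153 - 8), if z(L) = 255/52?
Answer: 255/1137292 ≈ 0.00022422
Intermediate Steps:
z(L) = 255/52 (z(L) = 255*(1/52) = 255/52)
z(285)/(143*153 - 8) = 255/(52*(143*153 - 8)) = 255/(52*(21879 - 8)) = (255/52)/21871 = (255/52)*(1/21871) = 255/1137292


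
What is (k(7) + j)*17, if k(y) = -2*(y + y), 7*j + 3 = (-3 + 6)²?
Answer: -3230/7 ≈ -461.43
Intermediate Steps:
j = 6/7 (j = -3/7 + (-3 + 6)²/7 = -3/7 + (⅐)*3² = -3/7 + (⅐)*9 = -3/7 + 9/7 = 6/7 ≈ 0.85714)
k(y) = -4*y
(k(7) + j)*17 = (-4*7 + 6/7)*17 = (-28 + 6/7)*17 = -190/7*17 = -3230/7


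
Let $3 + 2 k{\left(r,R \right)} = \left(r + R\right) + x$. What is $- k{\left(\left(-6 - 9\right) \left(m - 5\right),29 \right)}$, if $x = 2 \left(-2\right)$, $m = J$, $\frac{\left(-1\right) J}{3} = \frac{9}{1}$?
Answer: $-251$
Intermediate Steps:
$J = -27$ ($J = - 3 \cdot \frac{9}{1} = - 3 \cdot 9 \cdot 1 = \left(-3\right) 9 = -27$)
$m = -27$
$x = -4$
$k{\left(r,R \right)} = - \frac{7}{2} + \frac{R}{2} + \frac{r}{2}$ ($k{\left(r,R \right)} = - \frac{3}{2} + \frac{\left(r + R\right) - 4}{2} = - \frac{3}{2} + \frac{\left(R + r\right) - 4}{2} = - \frac{3}{2} + \frac{-4 + R + r}{2} = - \frac{3}{2} + \left(-2 + \frac{R}{2} + \frac{r}{2}\right) = - \frac{7}{2} + \frac{R}{2} + \frac{r}{2}$)
$- k{\left(\left(-6 - 9\right) \left(m - 5\right),29 \right)} = - (- \frac{7}{2} + \frac{1}{2} \cdot 29 + \frac{\left(-6 - 9\right) \left(-27 - 5\right)}{2}) = - (- \frac{7}{2} + \frac{29}{2} + \frac{\left(-15\right) \left(-32\right)}{2}) = - (- \frac{7}{2} + \frac{29}{2} + \frac{1}{2} \cdot 480) = - (- \frac{7}{2} + \frac{29}{2} + 240) = \left(-1\right) 251 = -251$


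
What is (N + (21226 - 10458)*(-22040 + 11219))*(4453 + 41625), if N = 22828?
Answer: -5367981020600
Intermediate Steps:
(N + (21226 - 10458)*(-22040 + 11219))*(4453 + 41625) = (22828 + (21226 - 10458)*(-22040 + 11219))*(4453 + 41625) = (22828 + 10768*(-10821))*46078 = (22828 - 116520528)*46078 = -116497700*46078 = -5367981020600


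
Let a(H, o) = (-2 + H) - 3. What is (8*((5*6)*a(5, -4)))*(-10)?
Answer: 0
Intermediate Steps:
a(H, o) = -5 + H
(8*((5*6)*a(5, -4)))*(-10) = (8*((5*6)*(-5 + 5)))*(-10) = (8*(30*0))*(-10) = (8*0)*(-10) = 0*(-10) = 0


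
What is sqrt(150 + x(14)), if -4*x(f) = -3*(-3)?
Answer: sqrt(591)/2 ≈ 12.155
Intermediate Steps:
x(f) = -9/4 (x(f) = -(-3)*(-3)/4 = -1/4*9 = -9/4)
sqrt(150 + x(14)) = sqrt(150 - 9/4) = sqrt(591/4) = sqrt(591)/2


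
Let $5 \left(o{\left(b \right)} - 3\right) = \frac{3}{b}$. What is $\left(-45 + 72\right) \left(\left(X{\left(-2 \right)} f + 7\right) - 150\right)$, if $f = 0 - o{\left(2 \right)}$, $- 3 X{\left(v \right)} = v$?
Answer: $- \frac{19602}{5} \approx -3920.4$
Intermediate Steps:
$o{\left(b \right)} = 3 + \frac{3}{5 b}$ ($o{\left(b \right)} = 3 + \frac{3 \frac{1}{b}}{5} = 3 + \frac{3}{5 b}$)
$X{\left(v \right)} = - \frac{v}{3}$
$f = - \frac{33}{10}$ ($f = 0 - \left(3 + \frac{3}{5 \cdot 2}\right) = 0 - \left(3 + \frac{3}{5} \cdot \frac{1}{2}\right) = 0 - \left(3 + \frac{3}{10}\right) = 0 - \frac{33}{10} = - \frac{33}{10} \approx -3.3$)
$\left(-45 + 72\right) \left(\left(X{\left(-2 \right)} f + 7\right) - 150\right) = \left(-45 + 72\right) \left(\left(\left(- \frac{1}{3}\right) \left(-2\right) \left(- \frac{33}{10}\right) + 7\right) - 150\right) = 27 \left(\left(\frac{2}{3} \left(- \frac{33}{10}\right) + 7\right) - 150\right) = 27 \left(\left(- \frac{11}{5} + 7\right) - 150\right) = 27 \left(\frac{24}{5} - 150\right) = 27 \left(- \frac{726}{5}\right) = - \frac{19602}{5}$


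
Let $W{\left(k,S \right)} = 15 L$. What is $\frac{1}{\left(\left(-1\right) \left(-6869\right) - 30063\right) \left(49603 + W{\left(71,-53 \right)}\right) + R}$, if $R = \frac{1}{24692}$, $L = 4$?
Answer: $- \frac{24692}{28442310394423} \approx -8.6814 \cdot 10^{-10}$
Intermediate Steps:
$W{\left(k,S \right)} = 60$ ($W{\left(k,S \right)} = 15 \cdot 4 = 60$)
$R = \frac{1}{24692} \approx 4.0499 \cdot 10^{-5}$
$\frac{1}{\left(\left(-1\right) \left(-6869\right) - 30063\right) \left(49603 + W{\left(71,-53 \right)}\right) + R} = \frac{1}{\left(\left(-1\right) \left(-6869\right) - 30063\right) \left(49603 + 60\right) + \frac{1}{24692}} = \frac{1}{\left(6869 - 30063\right) 49663 + \frac{1}{24692}} = \frac{1}{\left(-23194\right) 49663 + \frac{1}{24692}} = \frac{1}{-1151883622 + \frac{1}{24692}} = \frac{1}{- \frac{28442310394423}{24692}} = - \frac{24692}{28442310394423}$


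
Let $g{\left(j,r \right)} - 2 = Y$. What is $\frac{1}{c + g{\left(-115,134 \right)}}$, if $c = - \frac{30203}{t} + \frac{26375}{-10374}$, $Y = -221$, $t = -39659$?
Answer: $- \frac{411422466}{90834200257} \approx -0.0045294$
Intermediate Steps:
$g{\left(j,r \right)} = -219$ ($g{\left(j,r \right)} = 2 - 221 = -219$)
$c = - \frac{732680203}{411422466}$ ($c = - \frac{30203}{-39659} + \frac{26375}{-10374} = \left(-30203\right) \left(- \frac{1}{39659}\right) + 26375 \left(- \frac{1}{10374}\right) = \frac{30203}{39659} - \frac{26375}{10374} = - \frac{732680203}{411422466} \approx -1.7808$)
$\frac{1}{c + g{\left(-115,134 \right)}} = \frac{1}{- \frac{732680203}{411422466} - 219} = \frac{1}{- \frac{90834200257}{411422466}} = - \frac{411422466}{90834200257}$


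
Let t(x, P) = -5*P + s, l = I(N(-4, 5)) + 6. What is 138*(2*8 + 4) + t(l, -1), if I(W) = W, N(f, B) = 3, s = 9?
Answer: 2774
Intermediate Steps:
l = 9 (l = 3 + 6 = 9)
t(x, P) = 9 - 5*P (t(x, P) = -5*P + 9 = 9 - 5*P)
138*(2*8 + 4) + t(l, -1) = 138*(2*8 + 4) + (9 - 5*(-1)) = 138*(16 + 4) + (9 + 5) = 138*20 + 14 = 2760 + 14 = 2774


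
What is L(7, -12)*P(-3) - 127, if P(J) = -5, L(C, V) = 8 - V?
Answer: -227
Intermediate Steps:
L(7, -12)*P(-3) - 127 = (8 - 1*(-12))*(-5) - 127 = (8 + 12)*(-5) - 127 = 20*(-5) - 127 = -100 - 127 = -227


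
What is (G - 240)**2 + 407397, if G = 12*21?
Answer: 407541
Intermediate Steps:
G = 252
(G - 240)**2 + 407397 = (252 - 240)**2 + 407397 = 12**2 + 407397 = 144 + 407397 = 407541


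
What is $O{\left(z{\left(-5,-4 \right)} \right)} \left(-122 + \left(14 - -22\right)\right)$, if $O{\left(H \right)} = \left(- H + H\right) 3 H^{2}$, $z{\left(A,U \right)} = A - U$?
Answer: $0$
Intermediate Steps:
$O{\left(H \right)} = 0$ ($O{\left(H \right)} = 0 \cdot 3 H^{2} = 0 H^{2} = 0$)
$O{\left(z{\left(-5,-4 \right)} \right)} \left(-122 + \left(14 - -22\right)\right) = 0 \left(-122 + \left(14 - -22\right)\right) = 0 \left(-122 + \left(14 + 22\right)\right) = 0 \left(-122 + 36\right) = 0 \left(-86\right) = 0$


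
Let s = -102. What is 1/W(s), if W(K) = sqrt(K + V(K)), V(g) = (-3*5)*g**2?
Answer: -I*sqrt(156162)/156162 ≈ -0.0025305*I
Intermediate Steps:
V(g) = -15*g**2
W(K) = sqrt(K - 15*K**2)
1/W(s) = 1/(sqrt(-102*(1 - 15*(-102)))) = 1/(sqrt(-102*(1 + 1530))) = 1/(sqrt(-102*1531)) = 1/(sqrt(-156162)) = 1/(I*sqrt(156162)) = -I*sqrt(156162)/156162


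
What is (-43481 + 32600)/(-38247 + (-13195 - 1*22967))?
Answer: 3627/24803 ≈ 0.14623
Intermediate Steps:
(-43481 + 32600)/(-38247 + (-13195 - 1*22967)) = -10881/(-38247 + (-13195 - 22967)) = -10881/(-38247 - 36162) = -10881/(-74409) = -10881*(-1/74409) = 3627/24803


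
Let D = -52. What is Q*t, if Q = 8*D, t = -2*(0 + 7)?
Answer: 5824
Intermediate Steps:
t = -14 (t = -2*7 = -14)
Q = -416 (Q = 8*(-52) = -416)
Q*t = -416*(-14) = 5824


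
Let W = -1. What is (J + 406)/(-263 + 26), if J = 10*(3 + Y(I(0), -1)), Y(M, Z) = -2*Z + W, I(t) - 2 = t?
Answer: -446/237 ≈ -1.8819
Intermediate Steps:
I(t) = 2 + t
Y(M, Z) = -1 - 2*Z (Y(M, Z) = -2*Z - 1 = -1 - 2*Z)
J = 40 (J = 10*(3 + (-1 - 2*(-1))) = 10*(3 + (-1 + 2)) = 10*(3 + 1) = 10*4 = 40)
(J + 406)/(-263 + 26) = (40 + 406)/(-263 + 26) = 446/(-237) = 446*(-1/237) = -446/237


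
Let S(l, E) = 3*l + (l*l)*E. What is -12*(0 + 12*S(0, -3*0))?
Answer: 0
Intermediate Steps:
S(l, E) = 3*l + E*l**2 (S(l, E) = 3*l + l**2*E = 3*l + E*l**2)
-12*(0 + 12*S(0, -3*0)) = -12*(0 + 12*(0*(3 - 3*0*0))) = -12*(0 + 12*(0*(3 + 0*0))) = -12*(0 + 12*(0*(3 + 0))) = -12*(0 + 12*(0*3)) = -12*(0 + 12*0) = -12*(0 + 0) = -12*0 = 0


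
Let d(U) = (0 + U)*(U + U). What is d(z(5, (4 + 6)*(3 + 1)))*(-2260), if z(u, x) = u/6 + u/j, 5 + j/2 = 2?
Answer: 0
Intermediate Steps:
j = -6 (j = -10 + 2*2 = -10 + 4 = -6)
z(u, x) = 0 (z(u, x) = u/6 + u/(-6) = u*(1/6) + u*(-1/6) = u/6 - u/6 = 0)
d(U) = 2*U**2 (d(U) = U*(2*U) = 2*U**2)
d(z(5, (4 + 6)*(3 + 1)))*(-2260) = (2*0**2)*(-2260) = (2*0)*(-2260) = 0*(-2260) = 0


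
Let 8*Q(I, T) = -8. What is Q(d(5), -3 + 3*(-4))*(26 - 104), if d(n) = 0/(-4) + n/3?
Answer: 78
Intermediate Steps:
d(n) = n/3 (d(n) = 0*(-¼) + n*(⅓) = 0 + n/3 = n/3)
Q(I, T) = -1 (Q(I, T) = (⅛)*(-8) = -1)
Q(d(5), -3 + 3*(-4))*(26 - 104) = -(26 - 104) = -1*(-78) = 78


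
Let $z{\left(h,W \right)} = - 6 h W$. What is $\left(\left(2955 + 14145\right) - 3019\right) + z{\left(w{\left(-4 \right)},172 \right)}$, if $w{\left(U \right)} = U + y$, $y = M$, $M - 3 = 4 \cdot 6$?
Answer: $-9655$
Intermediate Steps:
$M = 27$ ($M = 3 + 4 \cdot 6 = 3 + 24 = 27$)
$y = 27$
$w{\left(U \right)} = 27 + U$ ($w{\left(U \right)} = U + 27 = 27 + U$)
$z{\left(h,W \right)} = - 6 W h$
$\left(\left(2955 + 14145\right) - 3019\right) + z{\left(w{\left(-4 \right)},172 \right)} = \left(\left(2955 + 14145\right) - 3019\right) - 1032 \left(27 - 4\right) = \left(17100 - 3019\right) - 1032 \cdot 23 = 14081 - 23736 = -9655$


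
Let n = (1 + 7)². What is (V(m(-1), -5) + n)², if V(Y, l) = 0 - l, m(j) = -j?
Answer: 4761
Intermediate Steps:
V(Y, l) = -l
n = 64 (n = 8² = 64)
(V(m(-1), -5) + n)² = (-1*(-5) + 64)² = (5 + 64)² = 69² = 4761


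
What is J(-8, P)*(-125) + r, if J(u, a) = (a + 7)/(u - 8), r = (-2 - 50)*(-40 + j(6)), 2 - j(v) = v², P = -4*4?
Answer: 60443/16 ≈ 3777.7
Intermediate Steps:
P = -16
j(v) = 2 - v²
r = 3848 (r = (-2 - 50)*(-40 + (2 - 1*6²)) = -52*(-40 + (2 - 1*36)) = -52*(-40 + (2 - 36)) = -52*(-40 - 34) = -52*(-74) = 3848)
J(u, a) = (7 + a)/(-8 + u)
J(-8, P)*(-125) + r = ((7 - 16)/(-8 - 8))*(-125) + 3848 = (-9/(-16))*(-125) + 3848 = -1/16*(-9)*(-125) + 3848 = (9/16)*(-125) + 3848 = -1125/16 + 3848 = 60443/16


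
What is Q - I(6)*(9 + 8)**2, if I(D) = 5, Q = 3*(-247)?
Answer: -2186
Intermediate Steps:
Q = -741
Q - I(6)*(9 + 8)**2 = -741 - 5*(9 + 8)**2 = -741 - 5*17**2 = -741 - 5*289 = -741 - 1*1445 = -741 - 1445 = -2186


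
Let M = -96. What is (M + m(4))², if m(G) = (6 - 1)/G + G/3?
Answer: 1256641/144 ≈ 8726.7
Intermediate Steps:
m(G) = 5/G + G/3 (m(G) = 5/G + G*(⅓) = 5/G + G/3)
(M + m(4))² = (-96 + (5/4 + (⅓)*4))² = (-96 + (5*(¼) + 4/3))² = (-96 + (5/4 + 4/3))² = (-96 + 31/12)² = (-1121/12)² = 1256641/144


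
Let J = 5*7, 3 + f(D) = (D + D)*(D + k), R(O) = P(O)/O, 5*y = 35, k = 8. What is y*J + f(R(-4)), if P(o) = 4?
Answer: 228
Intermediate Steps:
y = 7 (y = (1/5)*35 = 7)
R(O) = 4/O
f(D) = -3 + 2*D*(8 + D) (f(D) = -3 + (D + D)*(D + 8) = -3 + (2*D)*(8 + D) = -3 + 2*D*(8 + D))
J = 35
y*J + f(R(-4)) = 7*35 + (-3 + 2*(4/(-4))**2 + 16*(4/(-4))) = 245 + (-3 + 2*(4*(-1/4))**2 + 16*(4*(-1/4))) = 245 + (-3 + 2*(-1)**2 + 16*(-1)) = 245 + (-3 + 2*1 - 16) = 245 + (-3 + 2 - 16) = 245 - 17 = 228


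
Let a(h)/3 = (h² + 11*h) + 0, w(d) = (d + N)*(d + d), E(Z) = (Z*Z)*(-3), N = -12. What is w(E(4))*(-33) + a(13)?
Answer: -189144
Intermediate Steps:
E(Z) = -3*Z² (E(Z) = Z²*(-3) = -3*Z²)
w(d) = 2*d*(-12 + d) (w(d) = (d - 12)*(d + d) = (-12 + d)*(2*d) = 2*d*(-12 + d))
a(h) = 3*h² + 33*h (a(h) = 3*((h² + 11*h) + 0) = 3*(h² + 11*h) = 3*h² + 33*h)
w(E(4))*(-33) + a(13) = (2*(-3*4²)*(-12 - 3*4²))*(-33) + 3*13*(11 + 13) = (2*(-3*16)*(-12 - 3*16))*(-33) + 3*13*24 = (2*(-48)*(-12 - 48))*(-33) + 936 = (2*(-48)*(-60))*(-33) + 936 = 5760*(-33) + 936 = -190080 + 936 = -189144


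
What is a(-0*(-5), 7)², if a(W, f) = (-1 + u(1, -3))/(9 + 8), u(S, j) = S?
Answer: 0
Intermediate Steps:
a(W, f) = 0 (a(W, f) = (-1 + 1)/(9 + 8) = 0/17 = 0*(1/17) = 0)
a(-0*(-5), 7)² = 0² = 0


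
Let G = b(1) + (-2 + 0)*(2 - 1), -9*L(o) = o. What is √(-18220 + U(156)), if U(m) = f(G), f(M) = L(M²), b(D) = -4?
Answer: 4*I*√1139 ≈ 135.0*I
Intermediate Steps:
L(o) = -o/9
G = -6 (G = -4 + (-2 + 0)*(2 - 1) = -4 - 2*1 = -4 - 2 = -6)
f(M) = -M²/9
U(m) = -4 (U(m) = -⅑*(-6)² = -⅑*36 = -4)
√(-18220 + U(156)) = √(-18220 - 4) = √(-18224) = 4*I*√1139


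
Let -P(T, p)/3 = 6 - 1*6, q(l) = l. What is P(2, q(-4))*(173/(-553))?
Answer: 0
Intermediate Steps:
P(T, p) = 0 (P(T, p) = -3*(6 - 1*6) = -3*(6 - 6) = -3*0 = 0)
P(2, q(-4))*(173/(-553)) = 0*(173/(-553)) = 0*(173*(-1/553)) = 0*(-173/553) = 0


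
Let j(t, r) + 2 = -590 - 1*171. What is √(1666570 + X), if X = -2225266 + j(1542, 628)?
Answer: I*√559459 ≈ 747.97*I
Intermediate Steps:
j(t, r) = -763 (j(t, r) = -2 + (-590 - 1*171) = -2 + (-590 - 171) = -2 - 761 = -763)
X = -2226029 (X = -2225266 - 763 = -2226029)
√(1666570 + X) = √(1666570 - 2226029) = √(-559459) = I*√559459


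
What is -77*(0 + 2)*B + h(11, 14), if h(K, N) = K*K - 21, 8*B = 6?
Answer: -31/2 ≈ -15.500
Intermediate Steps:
B = 3/4 (B = (1/8)*6 = 3/4 ≈ 0.75000)
h(K, N) = -21 + K**2 (h(K, N) = K**2 - 21 = -21 + K**2)
-77*(0 + 2)*B + h(11, 14) = -77*(0 + 2)*3/4 + (-21 + 11**2) = -154*3/4 + (-21 + 121) = -77*3/2 + 100 = -231/2 + 100 = -31/2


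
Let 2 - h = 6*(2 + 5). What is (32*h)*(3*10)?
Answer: -38400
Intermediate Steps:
h = -40 (h = 2 - 6*(2 + 5) = 2 - 6*7 = 2 - 1*42 = 2 - 42 = -40)
(32*h)*(3*10) = (32*(-40))*(3*10) = -1280*30 = -38400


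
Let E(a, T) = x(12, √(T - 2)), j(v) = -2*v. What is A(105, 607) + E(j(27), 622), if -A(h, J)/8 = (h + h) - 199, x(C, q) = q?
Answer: -88 + 2*√155 ≈ -63.100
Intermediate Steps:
E(a, T) = √(-2 + T) (E(a, T) = √(T - 2) = √(-2 + T))
A(h, J) = 1592 - 16*h (A(h, J) = -8*((h + h) - 199) = -8*(2*h - 199) = -8*(-199 + 2*h) = 1592 - 16*h)
A(105, 607) + E(j(27), 622) = (1592 - 16*105) + √(-2 + 622) = (1592 - 1680) + √620 = -88 + 2*√155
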